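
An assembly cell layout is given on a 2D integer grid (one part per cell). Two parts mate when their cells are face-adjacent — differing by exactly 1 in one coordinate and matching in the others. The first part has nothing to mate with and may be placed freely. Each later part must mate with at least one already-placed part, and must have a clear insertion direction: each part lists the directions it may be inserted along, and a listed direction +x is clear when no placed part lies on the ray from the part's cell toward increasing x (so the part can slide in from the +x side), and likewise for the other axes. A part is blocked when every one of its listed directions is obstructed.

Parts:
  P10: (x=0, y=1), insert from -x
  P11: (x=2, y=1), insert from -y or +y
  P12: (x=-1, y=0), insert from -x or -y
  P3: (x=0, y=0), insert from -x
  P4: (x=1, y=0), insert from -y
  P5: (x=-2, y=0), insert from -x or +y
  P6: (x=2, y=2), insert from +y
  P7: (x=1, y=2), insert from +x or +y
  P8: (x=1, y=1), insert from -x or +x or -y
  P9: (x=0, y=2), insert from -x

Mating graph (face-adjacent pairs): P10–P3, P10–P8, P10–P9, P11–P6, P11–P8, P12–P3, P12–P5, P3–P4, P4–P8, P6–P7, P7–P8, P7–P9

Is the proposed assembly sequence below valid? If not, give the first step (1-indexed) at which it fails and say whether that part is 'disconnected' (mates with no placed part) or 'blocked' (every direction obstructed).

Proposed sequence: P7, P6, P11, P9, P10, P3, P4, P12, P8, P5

1. P7@(1, 2) [+x clear] — {P7}
2. P6@(2, 2) [+y clear] — {P6, P7}
3. P11@(2, 1) [-y clear] — {P11, P6, P7}
4. P9@(0, 2) [-x clear] — {P11, P6, P7, P9}
5. P10@(0, 1) [-x clear] — {P10, P11, P6, P7, P9}
6. P3@(0, 0) [-x clear] — {P10, P11, P3, P6, P7, P9}
7. P4@(1, 0) [-y clear] — {P10, P11, P3, P4, P6, P7, P9}
8. P12@(-1, 0) [-x clear] — {P10, P11, P12, P3, P4, P6, P7, P9}
9. P8@(1, 1) — -x/+x/-y all obstructed ⇒ blocked

Invalid at step 9 (blocked)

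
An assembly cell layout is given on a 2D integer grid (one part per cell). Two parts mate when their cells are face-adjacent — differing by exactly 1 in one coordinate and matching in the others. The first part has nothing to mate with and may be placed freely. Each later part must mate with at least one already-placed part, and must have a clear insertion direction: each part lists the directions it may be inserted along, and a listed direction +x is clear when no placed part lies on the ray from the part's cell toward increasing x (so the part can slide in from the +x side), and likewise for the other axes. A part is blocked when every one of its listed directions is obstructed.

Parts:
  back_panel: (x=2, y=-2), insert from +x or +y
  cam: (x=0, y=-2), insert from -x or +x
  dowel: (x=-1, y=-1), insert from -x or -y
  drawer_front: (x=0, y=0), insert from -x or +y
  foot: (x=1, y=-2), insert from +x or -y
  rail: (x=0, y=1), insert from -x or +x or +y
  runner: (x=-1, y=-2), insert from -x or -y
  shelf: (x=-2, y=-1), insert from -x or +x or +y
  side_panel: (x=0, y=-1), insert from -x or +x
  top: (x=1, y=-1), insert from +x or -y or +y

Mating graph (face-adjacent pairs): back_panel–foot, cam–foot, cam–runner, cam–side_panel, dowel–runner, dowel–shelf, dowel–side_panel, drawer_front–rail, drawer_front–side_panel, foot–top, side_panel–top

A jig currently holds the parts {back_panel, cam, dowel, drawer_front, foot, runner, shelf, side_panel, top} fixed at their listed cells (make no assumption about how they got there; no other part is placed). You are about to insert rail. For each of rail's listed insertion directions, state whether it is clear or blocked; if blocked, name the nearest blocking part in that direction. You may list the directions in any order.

-x: ray from rail(0, 1) has no placed part ⇒ clear
+x: ray from rail(0, 1) has no placed part ⇒ clear
+y: ray from rail(0, 1) has no placed part ⇒ clear

+x: clear; +y: clear; -x: clear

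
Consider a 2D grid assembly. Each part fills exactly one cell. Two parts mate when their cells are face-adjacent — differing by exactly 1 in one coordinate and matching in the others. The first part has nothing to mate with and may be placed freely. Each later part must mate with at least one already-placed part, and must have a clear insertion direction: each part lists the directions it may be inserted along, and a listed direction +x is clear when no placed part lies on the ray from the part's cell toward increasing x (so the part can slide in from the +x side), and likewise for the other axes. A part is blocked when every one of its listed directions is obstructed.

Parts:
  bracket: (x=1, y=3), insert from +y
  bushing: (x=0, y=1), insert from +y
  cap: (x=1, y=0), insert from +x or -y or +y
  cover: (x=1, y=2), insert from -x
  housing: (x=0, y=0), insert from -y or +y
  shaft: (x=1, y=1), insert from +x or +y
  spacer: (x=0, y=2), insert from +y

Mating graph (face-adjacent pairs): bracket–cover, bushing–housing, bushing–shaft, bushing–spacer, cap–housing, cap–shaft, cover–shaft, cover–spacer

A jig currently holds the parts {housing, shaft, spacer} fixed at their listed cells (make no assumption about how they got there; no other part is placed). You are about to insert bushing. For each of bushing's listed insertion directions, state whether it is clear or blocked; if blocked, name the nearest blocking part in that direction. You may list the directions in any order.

+y: nearest on ray is spacer@(0, 2) ⇒ blocked

+y: blocked by spacer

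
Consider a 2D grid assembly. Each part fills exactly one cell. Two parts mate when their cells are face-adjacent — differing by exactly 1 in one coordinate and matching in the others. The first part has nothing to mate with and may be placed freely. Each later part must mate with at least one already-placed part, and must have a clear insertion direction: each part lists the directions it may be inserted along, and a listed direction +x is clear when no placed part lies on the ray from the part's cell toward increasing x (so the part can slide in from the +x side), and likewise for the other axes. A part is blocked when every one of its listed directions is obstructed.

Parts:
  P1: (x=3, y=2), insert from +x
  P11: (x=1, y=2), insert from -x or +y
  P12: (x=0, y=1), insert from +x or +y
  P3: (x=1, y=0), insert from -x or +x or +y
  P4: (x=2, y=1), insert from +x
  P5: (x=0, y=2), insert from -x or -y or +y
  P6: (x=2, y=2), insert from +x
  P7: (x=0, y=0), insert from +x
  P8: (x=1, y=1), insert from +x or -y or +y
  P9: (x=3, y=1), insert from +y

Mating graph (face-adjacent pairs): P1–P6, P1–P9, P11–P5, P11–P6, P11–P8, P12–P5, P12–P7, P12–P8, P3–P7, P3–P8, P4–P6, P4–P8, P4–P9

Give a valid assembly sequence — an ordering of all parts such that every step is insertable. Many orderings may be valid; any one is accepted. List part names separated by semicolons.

P8; P4; P9; P6; P11; P12; P7; P3; P5; P1

1. P8@(1, 1) [+x clear] — {P8}
2. P4@(2, 1) [+x clear] — {P4, P8}
3. P9@(3, 1) [+y clear] — {P4, P8, P9}
4. P6@(2, 2) [+x clear] — {P4, P6, P8, P9}
5. P11@(1, 2) [-x clear] — {P11, P4, P6, P8, P9}
6. P12@(0, 1) [+y clear] — {P11, P12, P4, P6, P8, P9}
7. P7@(0, 0) [+x clear] — {P11, P12, P4, P6, P7, P8, P9}
8. P3@(1, 0) [+x clear] — {P11, P12, P3, P4, P6, P7, P8, P9}
9. P5@(0, 2) [-x clear] — {P11, P12, P3, P4, P5, P6, P7, P8, P9}
10. P1@(3, 2) [+x clear] — {P1, P11, P12, P3, P4, P5, P6, P7, P8, P9}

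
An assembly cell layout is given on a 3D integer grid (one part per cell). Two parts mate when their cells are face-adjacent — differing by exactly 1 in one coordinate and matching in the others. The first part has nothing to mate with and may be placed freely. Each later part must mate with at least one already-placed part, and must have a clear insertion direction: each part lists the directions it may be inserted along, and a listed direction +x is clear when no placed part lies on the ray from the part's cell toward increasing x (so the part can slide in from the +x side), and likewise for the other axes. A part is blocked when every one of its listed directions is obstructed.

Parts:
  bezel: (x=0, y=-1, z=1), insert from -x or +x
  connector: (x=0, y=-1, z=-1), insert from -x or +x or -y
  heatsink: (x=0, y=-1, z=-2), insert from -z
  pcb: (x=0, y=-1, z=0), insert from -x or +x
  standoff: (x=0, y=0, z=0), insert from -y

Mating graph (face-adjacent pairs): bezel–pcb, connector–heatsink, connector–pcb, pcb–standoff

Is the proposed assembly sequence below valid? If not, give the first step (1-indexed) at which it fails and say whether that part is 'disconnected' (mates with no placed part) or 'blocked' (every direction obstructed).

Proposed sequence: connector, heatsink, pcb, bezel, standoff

1. connector@(0, -1, -1) [-x clear] — {connector}
2. heatsink@(0, -1, -2) [-z clear] — {connector, heatsink}
3. pcb@(0, -1, 0) [-x clear] — {connector, heatsink, pcb}
4. bezel@(0, -1, 1) [-x clear] — {bezel, connector, heatsink, pcb}
5. standoff@(0, 0, 0) — -y all obstructed ⇒ blocked

Invalid at step 5 (blocked)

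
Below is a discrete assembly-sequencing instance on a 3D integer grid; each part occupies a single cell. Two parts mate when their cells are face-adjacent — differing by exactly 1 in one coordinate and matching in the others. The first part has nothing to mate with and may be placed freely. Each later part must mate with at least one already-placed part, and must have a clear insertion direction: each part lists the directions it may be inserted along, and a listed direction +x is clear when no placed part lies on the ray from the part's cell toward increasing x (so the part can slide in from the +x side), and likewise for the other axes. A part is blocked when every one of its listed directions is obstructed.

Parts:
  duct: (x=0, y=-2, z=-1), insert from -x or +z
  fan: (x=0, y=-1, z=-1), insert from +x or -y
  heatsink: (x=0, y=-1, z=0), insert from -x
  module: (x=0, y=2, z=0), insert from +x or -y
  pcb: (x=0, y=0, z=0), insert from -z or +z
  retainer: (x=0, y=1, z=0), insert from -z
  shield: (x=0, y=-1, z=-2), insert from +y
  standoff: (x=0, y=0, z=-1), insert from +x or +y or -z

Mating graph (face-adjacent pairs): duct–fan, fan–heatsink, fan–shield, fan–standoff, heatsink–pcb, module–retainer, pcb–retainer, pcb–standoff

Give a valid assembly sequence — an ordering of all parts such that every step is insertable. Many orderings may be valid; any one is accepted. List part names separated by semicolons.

shield; fan; duct; heatsink; pcb; retainer; module; standoff

1. shield@(0, -1, -2) [+y clear] — {shield}
2. fan@(0, -1, -1) [+x clear] — {fan, shield}
3. duct@(0, -2, -1) [-x clear] — {duct, fan, shield}
4. heatsink@(0, -1, 0) [-x clear] — {duct, fan, heatsink, shield}
5. pcb@(0, 0, 0) [-z clear] — {duct, fan, heatsink, pcb, shield}
6. retainer@(0, 1, 0) [-z clear] — {duct, fan, heatsink, pcb, retainer, shield}
7. module@(0, 2, 0) [+x clear] — {duct, fan, heatsink, module, pcb, retainer, shield}
8. standoff@(0, 0, -1) [+x clear] — {duct, fan, heatsink, module, pcb, retainer, shield, standoff}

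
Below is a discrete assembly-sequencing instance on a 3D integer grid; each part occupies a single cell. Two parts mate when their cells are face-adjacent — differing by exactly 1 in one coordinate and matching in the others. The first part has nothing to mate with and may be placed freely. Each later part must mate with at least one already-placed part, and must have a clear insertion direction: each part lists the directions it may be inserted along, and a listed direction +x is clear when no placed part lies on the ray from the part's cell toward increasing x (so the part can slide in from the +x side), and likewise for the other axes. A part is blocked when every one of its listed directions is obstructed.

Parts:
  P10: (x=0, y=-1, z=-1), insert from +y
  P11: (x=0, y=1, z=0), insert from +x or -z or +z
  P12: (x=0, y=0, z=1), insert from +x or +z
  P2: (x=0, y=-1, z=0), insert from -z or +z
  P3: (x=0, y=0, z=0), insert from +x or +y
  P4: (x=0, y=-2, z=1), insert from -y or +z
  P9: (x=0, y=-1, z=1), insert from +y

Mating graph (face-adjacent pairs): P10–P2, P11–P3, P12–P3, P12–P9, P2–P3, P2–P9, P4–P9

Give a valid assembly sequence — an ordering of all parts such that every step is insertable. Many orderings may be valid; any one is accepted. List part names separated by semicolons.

P9; P12; P3; P2; P10; P11; P4

1. P9@(0, -1, 1) [+y clear] — {P9}
2. P12@(0, 0, 1) [+x clear] — {P12, P9}
3. P3@(0, 0, 0) [+x clear] — {P12, P3, P9}
4. P2@(0, -1, 0) [-z clear] — {P12, P2, P3, P9}
5. P10@(0, -1, -1) [+y clear] — {P10, P12, P2, P3, P9}
6. P11@(0, 1, 0) [+x clear] — {P10, P11, P12, P2, P3, P9}
7. P4@(0, -2, 1) [-y clear] — {P10, P11, P12, P2, P3, P4, P9}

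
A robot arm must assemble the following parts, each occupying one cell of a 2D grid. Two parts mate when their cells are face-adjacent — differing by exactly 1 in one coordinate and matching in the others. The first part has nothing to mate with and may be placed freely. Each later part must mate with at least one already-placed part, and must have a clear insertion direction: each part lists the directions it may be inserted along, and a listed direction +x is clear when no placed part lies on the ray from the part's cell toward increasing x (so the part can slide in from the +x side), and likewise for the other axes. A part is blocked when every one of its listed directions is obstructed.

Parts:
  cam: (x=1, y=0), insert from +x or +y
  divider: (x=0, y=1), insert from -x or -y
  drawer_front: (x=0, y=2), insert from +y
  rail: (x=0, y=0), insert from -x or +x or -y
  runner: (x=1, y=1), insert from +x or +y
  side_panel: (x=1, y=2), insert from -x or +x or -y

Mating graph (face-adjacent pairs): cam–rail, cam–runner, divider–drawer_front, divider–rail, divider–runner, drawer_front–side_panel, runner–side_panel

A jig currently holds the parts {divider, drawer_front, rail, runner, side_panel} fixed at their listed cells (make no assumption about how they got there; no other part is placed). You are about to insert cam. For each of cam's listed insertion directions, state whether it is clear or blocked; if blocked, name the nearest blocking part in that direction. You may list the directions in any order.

+x: clear; +y: blocked by runner

+x: ray from cam(1, 0) has no placed part ⇒ clear
+y: nearest on ray is runner@(1, 1) ⇒ blocked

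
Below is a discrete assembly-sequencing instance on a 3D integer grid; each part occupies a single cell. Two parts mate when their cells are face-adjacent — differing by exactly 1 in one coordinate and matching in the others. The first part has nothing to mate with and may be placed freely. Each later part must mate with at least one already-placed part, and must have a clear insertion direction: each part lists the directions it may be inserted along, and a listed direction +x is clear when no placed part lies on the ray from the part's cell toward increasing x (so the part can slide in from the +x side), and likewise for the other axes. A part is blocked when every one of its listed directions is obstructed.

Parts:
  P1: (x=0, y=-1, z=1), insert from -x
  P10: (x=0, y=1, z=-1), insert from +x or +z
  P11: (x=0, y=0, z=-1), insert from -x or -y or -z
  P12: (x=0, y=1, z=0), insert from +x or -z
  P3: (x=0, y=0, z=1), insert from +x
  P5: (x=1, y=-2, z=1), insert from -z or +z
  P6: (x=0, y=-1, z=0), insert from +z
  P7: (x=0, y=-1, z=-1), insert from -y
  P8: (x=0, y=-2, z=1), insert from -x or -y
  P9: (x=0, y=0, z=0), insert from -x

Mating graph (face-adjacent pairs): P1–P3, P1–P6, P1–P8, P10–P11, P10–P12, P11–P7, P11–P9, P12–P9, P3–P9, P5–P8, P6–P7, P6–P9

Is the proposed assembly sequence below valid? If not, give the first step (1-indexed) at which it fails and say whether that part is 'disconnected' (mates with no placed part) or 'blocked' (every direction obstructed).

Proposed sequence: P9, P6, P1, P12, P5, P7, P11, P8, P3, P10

Invalid at step 5 (disconnected)

1. P9@(0, 0, 0) [-x clear] — {P9}
2. P6@(0, -1, 0) [+z clear] — {P6, P9}
3. P1@(0, -1, 1) [-x clear] — {P1, P6, P9}
4. P12@(0, 1, 0) [+x clear] — {P1, P12, P6, P9}
5. P5@(1, -2, 1) — no placed neighbour ⇒ disconnected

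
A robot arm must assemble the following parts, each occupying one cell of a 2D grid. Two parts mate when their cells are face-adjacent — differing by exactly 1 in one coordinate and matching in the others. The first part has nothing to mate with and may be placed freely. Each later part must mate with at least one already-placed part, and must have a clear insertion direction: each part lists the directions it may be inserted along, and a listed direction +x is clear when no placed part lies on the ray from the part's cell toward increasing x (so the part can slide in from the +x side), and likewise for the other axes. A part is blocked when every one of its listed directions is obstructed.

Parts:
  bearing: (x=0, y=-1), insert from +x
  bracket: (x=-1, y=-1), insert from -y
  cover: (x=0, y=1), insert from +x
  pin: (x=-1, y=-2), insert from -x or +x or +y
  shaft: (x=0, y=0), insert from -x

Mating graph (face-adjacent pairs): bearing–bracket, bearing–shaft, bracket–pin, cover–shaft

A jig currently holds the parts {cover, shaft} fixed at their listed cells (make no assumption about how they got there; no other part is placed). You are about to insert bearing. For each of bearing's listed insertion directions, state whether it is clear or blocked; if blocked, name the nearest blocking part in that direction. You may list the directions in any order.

+x: ray from bearing(0, -1) has no placed part ⇒ clear

+x: clear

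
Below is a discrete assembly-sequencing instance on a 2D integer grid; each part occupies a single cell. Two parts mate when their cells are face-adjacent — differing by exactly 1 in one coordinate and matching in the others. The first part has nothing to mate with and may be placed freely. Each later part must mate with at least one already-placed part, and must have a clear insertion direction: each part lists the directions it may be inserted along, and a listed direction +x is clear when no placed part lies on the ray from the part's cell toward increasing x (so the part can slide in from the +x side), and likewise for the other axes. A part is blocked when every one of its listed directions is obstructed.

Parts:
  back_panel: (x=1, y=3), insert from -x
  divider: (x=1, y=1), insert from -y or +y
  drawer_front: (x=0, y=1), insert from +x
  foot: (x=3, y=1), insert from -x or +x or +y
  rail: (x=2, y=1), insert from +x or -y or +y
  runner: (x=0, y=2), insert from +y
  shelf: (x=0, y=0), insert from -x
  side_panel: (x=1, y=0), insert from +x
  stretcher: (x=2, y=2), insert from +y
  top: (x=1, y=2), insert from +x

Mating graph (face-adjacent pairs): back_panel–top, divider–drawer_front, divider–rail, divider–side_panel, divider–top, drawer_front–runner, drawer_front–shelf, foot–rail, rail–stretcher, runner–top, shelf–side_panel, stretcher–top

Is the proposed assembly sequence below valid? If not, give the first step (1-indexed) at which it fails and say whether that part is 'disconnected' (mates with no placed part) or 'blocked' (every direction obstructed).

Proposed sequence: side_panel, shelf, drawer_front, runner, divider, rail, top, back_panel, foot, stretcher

1. side_panel@(1, 0) [+x clear] — {side_panel}
2. shelf@(0, 0) [-x clear] — {shelf, side_panel}
3. drawer_front@(0, 1) [+x clear] — {drawer_front, shelf, side_panel}
4. runner@(0, 2) [+y clear] — {drawer_front, runner, shelf, side_panel}
5. divider@(1, 1) [+y clear] — {divider, drawer_front, runner, shelf, side_panel}
6. rail@(2, 1) [+x clear] — {divider, drawer_front, rail, runner, shelf, side_panel}
7. top@(1, 2) [+x clear] — {divider, drawer_front, rail, runner, shelf, side_panel, top}
8. back_panel@(1, 3) [-x clear] — {back_panel, divider, drawer_front, rail, runner, shelf, side_panel, top}
9. foot@(3, 1) [+x clear] — {back_panel, divider, drawer_front, foot, rail, runner, shelf, side_panel, top}
10. stretcher@(2, 2) [+y clear] — {back_panel, divider, drawer_front, foot, rail, runner, shelf, side_panel, stretcher, top}

Valid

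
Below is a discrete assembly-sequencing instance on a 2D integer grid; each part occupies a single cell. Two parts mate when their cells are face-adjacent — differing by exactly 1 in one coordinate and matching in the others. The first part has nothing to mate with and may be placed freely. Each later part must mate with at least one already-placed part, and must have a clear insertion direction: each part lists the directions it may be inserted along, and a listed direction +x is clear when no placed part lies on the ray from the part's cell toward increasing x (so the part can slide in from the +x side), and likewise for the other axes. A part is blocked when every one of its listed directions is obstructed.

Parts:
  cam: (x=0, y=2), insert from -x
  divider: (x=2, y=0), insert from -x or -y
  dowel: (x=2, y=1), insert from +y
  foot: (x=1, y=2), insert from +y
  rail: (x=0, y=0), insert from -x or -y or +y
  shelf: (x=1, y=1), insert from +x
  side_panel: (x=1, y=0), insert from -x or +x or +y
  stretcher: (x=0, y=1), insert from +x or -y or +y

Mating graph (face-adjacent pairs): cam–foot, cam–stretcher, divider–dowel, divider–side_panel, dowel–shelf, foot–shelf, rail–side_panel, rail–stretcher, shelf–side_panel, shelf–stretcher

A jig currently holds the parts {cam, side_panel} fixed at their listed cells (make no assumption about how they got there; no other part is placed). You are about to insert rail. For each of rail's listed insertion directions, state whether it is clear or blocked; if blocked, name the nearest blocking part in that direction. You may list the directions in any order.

+y: blocked by cam; -x: clear; -y: clear

-x: ray from rail(0, 0) has no placed part ⇒ clear
-y: ray from rail(0, 0) has no placed part ⇒ clear
+y: nearest on ray is cam@(0, 2) ⇒ blocked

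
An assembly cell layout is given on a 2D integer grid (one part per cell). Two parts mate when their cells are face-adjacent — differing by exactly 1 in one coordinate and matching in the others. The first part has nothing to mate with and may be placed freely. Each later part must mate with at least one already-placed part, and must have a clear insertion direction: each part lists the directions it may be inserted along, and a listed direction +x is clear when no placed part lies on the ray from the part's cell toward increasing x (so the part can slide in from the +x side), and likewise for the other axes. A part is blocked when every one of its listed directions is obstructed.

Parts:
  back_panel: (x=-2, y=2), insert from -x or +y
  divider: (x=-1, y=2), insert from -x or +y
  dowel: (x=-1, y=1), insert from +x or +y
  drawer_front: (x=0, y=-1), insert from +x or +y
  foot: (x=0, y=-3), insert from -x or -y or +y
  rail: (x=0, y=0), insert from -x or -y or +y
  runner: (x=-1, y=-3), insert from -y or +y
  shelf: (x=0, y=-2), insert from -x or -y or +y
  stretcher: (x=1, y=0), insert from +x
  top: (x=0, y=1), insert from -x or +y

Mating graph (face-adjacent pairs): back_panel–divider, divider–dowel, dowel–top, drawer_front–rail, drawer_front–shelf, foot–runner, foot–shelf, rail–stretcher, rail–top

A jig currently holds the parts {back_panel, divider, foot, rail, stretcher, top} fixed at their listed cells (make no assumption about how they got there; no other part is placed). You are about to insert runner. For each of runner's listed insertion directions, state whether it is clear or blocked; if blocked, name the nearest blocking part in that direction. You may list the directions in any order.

+y: blocked by divider; -y: clear

-y: ray from runner(-1, -3) has no placed part ⇒ clear
+y: nearest on ray is divider@(-1, 2) ⇒ blocked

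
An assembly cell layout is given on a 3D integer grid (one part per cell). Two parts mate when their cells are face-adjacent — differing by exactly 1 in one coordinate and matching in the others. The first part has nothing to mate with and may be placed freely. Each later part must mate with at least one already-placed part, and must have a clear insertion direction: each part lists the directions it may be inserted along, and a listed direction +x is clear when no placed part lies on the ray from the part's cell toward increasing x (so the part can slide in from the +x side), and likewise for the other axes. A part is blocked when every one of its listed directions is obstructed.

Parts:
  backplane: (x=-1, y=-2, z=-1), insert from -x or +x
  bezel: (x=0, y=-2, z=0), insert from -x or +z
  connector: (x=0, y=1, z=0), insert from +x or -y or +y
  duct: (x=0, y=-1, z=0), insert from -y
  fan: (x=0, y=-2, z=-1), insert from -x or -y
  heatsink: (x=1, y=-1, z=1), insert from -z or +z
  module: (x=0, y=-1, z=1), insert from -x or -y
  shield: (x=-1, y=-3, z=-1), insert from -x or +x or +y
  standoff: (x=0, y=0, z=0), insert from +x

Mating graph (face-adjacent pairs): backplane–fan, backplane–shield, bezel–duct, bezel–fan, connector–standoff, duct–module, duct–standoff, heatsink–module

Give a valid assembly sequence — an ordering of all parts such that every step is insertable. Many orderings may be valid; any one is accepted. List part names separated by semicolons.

standoff; duct; bezel; fan; module; heatsink; connector; backplane; shield

1. standoff@(0, 0, 0) [+x clear] — {standoff}
2. duct@(0, -1, 0) [-y clear] — {duct, standoff}
3. bezel@(0, -2, 0) [-x clear] — {bezel, duct, standoff}
4. fan@(0, -2, -1) [-x clear] — {bezel, duct, fan, standoff}
5. module@(0, -1, 1) [-x clear] — {bezel, duct, fan, module, standoff}
6. heatsink@(1, -1, 1) [-z clear] — {bezel, duct, fan, heatsink, module, standoff}
7. connector@(0, 1, 0) [+x clear] — {bezel, connector, duct, fan, heatsink, module, standoff}
8. backplane@(-1, -2, -1) [-x clear] — {backplane, bezel, connector, duct, fan, heatsink, module, standoff}
9. shield@(-1, -3, -1) [-x clear] — {backplane, bezel, connector, duct, fan, heatsink, module, shield, standoff}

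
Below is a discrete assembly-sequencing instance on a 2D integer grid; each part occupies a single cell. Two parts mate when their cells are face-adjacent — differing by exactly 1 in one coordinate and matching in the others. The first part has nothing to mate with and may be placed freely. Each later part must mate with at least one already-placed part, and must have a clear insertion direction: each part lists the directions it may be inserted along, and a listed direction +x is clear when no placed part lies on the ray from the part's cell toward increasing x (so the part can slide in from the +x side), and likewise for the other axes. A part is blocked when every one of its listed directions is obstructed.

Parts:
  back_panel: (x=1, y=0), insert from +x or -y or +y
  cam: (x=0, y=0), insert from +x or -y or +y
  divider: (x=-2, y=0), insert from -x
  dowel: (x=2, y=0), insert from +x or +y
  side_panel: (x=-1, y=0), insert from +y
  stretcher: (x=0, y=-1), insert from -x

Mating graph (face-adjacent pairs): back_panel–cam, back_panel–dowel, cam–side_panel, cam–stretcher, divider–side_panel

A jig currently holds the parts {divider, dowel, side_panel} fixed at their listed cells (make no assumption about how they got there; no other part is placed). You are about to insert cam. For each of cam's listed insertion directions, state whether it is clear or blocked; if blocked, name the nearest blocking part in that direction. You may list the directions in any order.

+x: nearest on ray is dowel@(2, 0) ⇒ blocked
-y: ray from cam(0, 0) has no placed part ⇒ clear
+y: ray from cam(0, 0) has no placed part ⇒ clear

+x: blocked by dowel; +y: clear; -y: clear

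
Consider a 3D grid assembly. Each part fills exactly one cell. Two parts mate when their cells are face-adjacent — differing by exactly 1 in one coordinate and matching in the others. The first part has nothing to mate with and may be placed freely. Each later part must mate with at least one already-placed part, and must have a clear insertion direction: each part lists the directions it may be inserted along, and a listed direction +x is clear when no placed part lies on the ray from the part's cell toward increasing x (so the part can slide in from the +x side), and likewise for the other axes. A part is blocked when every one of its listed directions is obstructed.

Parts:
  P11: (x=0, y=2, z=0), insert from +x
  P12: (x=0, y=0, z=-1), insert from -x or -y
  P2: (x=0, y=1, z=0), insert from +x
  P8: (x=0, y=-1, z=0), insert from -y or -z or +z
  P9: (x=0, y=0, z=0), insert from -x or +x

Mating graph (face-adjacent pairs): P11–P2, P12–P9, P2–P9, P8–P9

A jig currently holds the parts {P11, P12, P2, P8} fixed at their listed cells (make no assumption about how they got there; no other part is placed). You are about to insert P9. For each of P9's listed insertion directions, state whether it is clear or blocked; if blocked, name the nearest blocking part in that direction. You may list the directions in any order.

-x: ray from P9(0, 0, 0) has no placed part ⇒ clear
+x: ray from P9(0, 0, 0) has no placed part ⇒ clear

+x: clear; -x: clear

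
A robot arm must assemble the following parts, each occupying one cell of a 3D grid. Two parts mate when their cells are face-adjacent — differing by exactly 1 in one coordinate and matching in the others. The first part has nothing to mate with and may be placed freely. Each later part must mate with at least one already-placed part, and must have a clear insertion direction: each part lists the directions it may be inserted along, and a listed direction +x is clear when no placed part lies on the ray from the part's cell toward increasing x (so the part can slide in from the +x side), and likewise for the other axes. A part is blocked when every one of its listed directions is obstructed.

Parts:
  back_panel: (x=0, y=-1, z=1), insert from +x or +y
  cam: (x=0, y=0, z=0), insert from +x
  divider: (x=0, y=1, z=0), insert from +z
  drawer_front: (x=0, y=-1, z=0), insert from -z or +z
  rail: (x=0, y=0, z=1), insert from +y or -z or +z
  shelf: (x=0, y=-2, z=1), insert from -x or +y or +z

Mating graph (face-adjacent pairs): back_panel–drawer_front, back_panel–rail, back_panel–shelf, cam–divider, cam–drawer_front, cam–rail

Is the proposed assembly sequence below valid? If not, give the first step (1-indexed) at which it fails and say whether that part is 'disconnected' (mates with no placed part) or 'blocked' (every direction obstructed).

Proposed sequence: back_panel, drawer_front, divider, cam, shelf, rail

1. back_panel@(0, -1, 1) [+x clear] — {back_panel}
2. drawer_front@(0, -1, 0) [-z clear] — {back_panel, drawer_front}
3. divider@(0, 1, 0) — no placed neighbour ⇒ disconnected

Invalid at step 3 (disconnected)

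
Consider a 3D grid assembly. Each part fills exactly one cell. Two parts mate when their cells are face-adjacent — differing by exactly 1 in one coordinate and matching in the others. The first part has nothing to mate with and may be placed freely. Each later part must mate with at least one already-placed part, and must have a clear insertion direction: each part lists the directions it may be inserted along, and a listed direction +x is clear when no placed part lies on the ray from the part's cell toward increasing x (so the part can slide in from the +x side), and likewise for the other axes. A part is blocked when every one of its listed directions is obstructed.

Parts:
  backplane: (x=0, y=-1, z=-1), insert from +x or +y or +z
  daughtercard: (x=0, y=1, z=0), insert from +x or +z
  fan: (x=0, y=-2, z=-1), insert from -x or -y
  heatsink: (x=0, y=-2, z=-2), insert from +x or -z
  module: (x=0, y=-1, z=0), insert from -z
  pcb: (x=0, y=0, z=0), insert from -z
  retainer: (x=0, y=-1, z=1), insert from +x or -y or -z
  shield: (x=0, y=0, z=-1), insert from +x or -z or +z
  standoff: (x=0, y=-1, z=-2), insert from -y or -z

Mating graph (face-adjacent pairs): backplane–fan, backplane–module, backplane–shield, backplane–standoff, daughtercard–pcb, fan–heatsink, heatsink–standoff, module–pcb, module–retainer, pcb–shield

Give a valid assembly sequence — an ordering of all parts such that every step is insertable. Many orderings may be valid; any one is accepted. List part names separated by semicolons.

1. pcb@(0, 0, 0) [-z clear] — {pcb}
2. module@(0, -1, 0) [-z clear] — {module, pcb}
3. retainer@(0, -1, 1) [+x clear] — {module, pcb, retainer}
4. backplane@(0, -1, -1) [+x clear] — {backplane, module, pcb, retainer}
5. standoff@(0, -1, -2) [-y clear] — {backplane, module, pcb, retainer, standoff}
6. heatsink@(0, -2, -2) [+x clear] — {backplane, heatsink, module, pcb, retainer, standoff}
7. daughtercard@(0, 1, 0) [+x clear] — {backplane, daughtercard, heatsink, module, pcb, retainer, standoff}
8. fan@(0, -2, -1) [-x clear] — {backplane, daughtercard, fan, heatsink, module, pcb, retainer, standoff}
9. shield@(0, 0, -1) [+x clear] — {backplane, daughtercard, fan, heatsink, module, pcb, retainer, shield, standoff}

pcb; module; retainer; backplane; standoff; heatsink; daughtercard; fan; shield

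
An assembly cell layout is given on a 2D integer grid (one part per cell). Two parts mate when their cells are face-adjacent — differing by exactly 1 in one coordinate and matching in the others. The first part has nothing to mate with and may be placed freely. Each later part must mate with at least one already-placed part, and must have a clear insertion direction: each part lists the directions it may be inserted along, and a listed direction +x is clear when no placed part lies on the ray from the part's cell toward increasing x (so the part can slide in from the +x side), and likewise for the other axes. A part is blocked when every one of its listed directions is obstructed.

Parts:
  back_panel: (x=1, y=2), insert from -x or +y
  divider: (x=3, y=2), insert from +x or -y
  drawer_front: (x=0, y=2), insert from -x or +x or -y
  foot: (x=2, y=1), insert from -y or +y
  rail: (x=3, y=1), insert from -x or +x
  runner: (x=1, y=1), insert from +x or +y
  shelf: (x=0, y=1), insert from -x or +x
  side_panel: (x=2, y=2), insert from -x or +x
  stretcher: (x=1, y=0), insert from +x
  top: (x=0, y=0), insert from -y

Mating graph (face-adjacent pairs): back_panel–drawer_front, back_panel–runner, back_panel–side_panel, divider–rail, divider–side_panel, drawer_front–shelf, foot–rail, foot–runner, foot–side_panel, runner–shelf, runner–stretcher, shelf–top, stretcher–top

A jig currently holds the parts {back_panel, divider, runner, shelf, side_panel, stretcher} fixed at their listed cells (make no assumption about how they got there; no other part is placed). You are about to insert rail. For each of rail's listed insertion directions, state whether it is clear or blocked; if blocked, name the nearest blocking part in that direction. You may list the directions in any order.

+x: clear; -x: blocked by runner

-x: nearest on ray is runner@(1, 1) ⇒ blocked
+x: ray from rail(3, 1) has no placed part ⇒ clear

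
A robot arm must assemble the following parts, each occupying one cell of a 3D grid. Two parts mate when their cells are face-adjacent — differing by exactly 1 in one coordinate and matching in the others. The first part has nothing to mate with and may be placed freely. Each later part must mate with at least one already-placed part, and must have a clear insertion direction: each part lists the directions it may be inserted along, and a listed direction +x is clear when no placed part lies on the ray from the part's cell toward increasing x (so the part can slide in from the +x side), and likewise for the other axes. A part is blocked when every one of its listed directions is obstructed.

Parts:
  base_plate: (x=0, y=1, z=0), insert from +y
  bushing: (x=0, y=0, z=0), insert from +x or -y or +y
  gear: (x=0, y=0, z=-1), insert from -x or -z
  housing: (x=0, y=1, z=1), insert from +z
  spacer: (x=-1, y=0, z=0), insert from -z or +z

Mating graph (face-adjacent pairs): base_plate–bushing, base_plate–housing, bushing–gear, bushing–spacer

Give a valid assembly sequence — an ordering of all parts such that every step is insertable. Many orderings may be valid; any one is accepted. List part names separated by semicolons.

1. gear@(0, 0, -1) [-x clear] — {gear}
2. bushing@(0, 0, 0) [+x clear] — {bushing, gear}
3. spacer@(-1, 0, 0) [-z clear] — {bushing, gear, spacer}
4. base_plate@(0, 1, 0) [+y clear] — {base_plate, bushing, gear, spacer}
5. housing@(0, 1, 1) [+z clear] — {base_plate, bushing, gear, housing, spacer}

gear; bushing; spacer; base_plate; housing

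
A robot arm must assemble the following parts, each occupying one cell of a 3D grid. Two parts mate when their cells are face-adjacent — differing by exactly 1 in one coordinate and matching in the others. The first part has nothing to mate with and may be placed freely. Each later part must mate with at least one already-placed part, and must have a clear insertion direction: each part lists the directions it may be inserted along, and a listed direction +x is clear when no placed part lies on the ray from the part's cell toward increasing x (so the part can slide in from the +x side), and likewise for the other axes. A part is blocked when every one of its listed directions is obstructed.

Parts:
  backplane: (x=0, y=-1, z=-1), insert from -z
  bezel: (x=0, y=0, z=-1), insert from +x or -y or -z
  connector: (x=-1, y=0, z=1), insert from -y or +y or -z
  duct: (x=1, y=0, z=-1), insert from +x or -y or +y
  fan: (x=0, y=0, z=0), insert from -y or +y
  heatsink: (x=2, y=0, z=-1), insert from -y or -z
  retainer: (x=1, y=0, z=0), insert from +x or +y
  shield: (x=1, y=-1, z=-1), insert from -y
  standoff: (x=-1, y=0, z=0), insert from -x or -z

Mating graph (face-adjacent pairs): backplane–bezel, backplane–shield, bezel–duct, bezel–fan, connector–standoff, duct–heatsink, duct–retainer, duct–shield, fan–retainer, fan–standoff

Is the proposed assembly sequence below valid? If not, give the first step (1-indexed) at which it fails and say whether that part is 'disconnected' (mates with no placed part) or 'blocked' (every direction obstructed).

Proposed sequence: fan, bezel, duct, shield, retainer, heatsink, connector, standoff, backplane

Invalid at step 7 (disconnected)

1. fan@(0, 0, 0) [-y clear] — {fan}
2. bezel@(0, 0, -1) [+x clear] — {bezel, fan}
3. duct@(1, 0, -1) [+x clear] — {bezel, duct, fan}
4. shield@(1, -1, -1) [-y clear] — {bezel, duct, fan, shield}
5. retainer@(1, 0, 0) [+x clear] — {bezel, duct, fan, retainer, shield}
6. heatsink@(2, 0, -1) [-y clear] — {bezel, duct, fan, heatsink, retainer, shield}
7. connector@(-1, 0, 1) — no placed neighbour ⇒ disconnected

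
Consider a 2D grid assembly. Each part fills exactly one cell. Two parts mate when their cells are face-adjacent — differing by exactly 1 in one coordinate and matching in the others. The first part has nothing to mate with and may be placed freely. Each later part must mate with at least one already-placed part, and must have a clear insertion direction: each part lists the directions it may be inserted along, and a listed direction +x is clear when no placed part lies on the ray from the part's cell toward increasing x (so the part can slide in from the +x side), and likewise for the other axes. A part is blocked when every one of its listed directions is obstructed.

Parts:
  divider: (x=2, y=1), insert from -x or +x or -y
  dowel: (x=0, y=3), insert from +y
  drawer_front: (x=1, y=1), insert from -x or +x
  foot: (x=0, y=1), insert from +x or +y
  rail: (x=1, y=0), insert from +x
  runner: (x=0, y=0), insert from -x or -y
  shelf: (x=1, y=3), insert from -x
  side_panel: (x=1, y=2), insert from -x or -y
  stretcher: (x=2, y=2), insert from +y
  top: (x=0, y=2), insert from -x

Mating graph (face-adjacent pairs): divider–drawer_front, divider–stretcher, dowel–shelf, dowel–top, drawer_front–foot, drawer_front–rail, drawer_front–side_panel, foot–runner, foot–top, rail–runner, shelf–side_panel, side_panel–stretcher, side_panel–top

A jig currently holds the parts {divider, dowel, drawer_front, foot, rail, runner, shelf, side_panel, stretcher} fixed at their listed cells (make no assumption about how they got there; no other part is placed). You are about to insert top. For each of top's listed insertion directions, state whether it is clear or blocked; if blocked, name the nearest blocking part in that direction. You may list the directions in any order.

-x: clear

-x: ray from top(0, 2) has no placed part ⇒ clear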